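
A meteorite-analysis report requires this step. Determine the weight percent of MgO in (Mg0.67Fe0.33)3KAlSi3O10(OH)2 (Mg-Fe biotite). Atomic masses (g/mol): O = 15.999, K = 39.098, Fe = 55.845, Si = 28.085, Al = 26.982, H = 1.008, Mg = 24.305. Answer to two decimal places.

Molar mass of (Mg0.67Fe0.33)3KAlSi3O10(OH)2 = 2.01*24.305 + 0.99*55.845 + 1*39.098 + 1*26.982 + 3*28.085 + 12*15.999 + 2*1.008 = 448.479 g/mol.
Each formula unit contains 2.01 Mg, equivalent to 2.01/1 = 2.0100 mol MgO.
M(MgO) = 1×24.305 + 1×15.999 = 40.304 g/mol.
Mass of MgO per formula unit = 2.0100 × 40.304 = 81.011 g.
MgO wt% = 81.011 / 448.479 × 100 = 18.06%.

18.06 wt%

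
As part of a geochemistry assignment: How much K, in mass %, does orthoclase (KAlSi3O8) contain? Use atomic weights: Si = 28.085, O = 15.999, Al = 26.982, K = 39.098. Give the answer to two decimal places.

14.05 mass %

Formula mass = 1*39.098 + 1*26.982 + 3*28.085 + 8*15.999 = 278.327 g/mol, of which 39.098 g is K.
So K makes up 39.098/278.327 = 0.1405 of the mass, i.e. 14.05%.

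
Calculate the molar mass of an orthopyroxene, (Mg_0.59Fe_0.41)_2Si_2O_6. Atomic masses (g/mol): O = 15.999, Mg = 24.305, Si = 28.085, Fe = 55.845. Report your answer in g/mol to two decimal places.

The formula mass is the sum 1.18·24.305 + 0.82·55.845 + 2·28.085 + 6·15.999.

226.64 g/mol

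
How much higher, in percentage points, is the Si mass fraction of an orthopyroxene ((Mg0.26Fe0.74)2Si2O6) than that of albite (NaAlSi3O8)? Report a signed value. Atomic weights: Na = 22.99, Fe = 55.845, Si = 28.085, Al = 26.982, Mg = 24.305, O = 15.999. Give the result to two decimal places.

First mineral: 56.170 g Si in 247.453 g formula = 22.70 wt% Si.
Second mineral: 84.255 g Si in 262.219 g formula = 32.13 wt% Si.
22.70% − 32.13% gives a difference of -9.43 percentage points.

-9.43 percentage points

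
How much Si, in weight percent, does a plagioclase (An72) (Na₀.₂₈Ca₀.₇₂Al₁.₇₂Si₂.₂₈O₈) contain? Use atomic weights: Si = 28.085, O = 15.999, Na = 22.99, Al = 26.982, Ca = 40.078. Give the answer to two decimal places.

Molar mass of Na₀.₂₈Ca₀.₇₂Al₁.₇₂Si₂.₂₈O₈: 0.28×22.99 + 0.72×40.078 + 1.72×26.982 + 2.28×28.085 + 8×15.999 = 273.728 g/mol.
Mass of Si per formula unit: 2.28 × 28.085 = 64.034 g.
Weight fraction Si = 64.034 / 273.728 = 0.2339.

23.39 weight percent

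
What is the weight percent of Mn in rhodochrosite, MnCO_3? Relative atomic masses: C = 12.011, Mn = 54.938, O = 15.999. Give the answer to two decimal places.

M(MnCO_3) = 114.946 g/mol.
Mn contributes 1 × 54.938 = 54.938 g per mole.
54.938/114.946 = 0.4779 → 47.79%.

47.79 mass %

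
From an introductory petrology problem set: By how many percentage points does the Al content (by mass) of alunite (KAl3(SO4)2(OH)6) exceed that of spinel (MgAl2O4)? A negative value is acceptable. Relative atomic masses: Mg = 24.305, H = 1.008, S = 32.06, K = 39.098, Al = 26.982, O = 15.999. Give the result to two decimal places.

-18.39 percentage points

M(KAl3(SO4)2(OH)6) = 414.198 g/mol, so wt% Al = 80.946/414.198 × 100 = 19.54%.
M(MgAl2O4) = 142.265 g/mol, so wt% Al = 53.964/142.265 × 100 = 37.93%.
19.54 − 37.93 = -18.39 pp.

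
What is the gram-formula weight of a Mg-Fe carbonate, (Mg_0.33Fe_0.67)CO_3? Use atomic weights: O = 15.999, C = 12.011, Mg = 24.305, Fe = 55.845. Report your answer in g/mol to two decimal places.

105.44 g/mol

M = 0.33*24.305 + 0.67*55.845 + 1*12.011 + 3*15.999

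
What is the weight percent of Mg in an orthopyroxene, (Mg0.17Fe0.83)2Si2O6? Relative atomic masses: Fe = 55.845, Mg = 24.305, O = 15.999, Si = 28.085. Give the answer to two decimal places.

Formula mass = 0.34*24.305 + 1.66*55.845 + 2*28.085 + 6*15.999 = 253.130 g/mol, of which 8.264 g is Mg.
So Mg makes up 8.264/253.130 = 0.0326 of the mass, i.e. 3.26%.

3.26 mass %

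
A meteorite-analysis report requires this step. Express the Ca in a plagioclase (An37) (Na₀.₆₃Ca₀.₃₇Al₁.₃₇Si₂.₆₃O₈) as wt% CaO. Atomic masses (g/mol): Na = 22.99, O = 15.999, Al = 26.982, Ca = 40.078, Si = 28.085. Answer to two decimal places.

7.74 wt%

Formula mass = 268.133 g/mol.
0.37 Ca → 0.3700 mol CaO per formula unit; M(CaO) = 56.077, so CaO mass = 20.748 g.
20.748/268.133 × 100 = 7.74 wt%.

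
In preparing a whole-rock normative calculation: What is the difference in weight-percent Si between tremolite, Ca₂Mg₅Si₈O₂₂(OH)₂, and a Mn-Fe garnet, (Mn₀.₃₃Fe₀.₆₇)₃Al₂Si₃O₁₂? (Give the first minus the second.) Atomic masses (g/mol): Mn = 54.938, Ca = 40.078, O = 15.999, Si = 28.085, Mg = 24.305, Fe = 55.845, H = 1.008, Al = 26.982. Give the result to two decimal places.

10.70 percentage points

First mineral: 224.680 g Si in 812.353 g formula = 27.66 wt% Si.
Second mineral: 84.255 g Si in 496.844 g formula = 16.96 wt% Si.
27.66% − 16.96% gives a difference of 10.70 percentage points.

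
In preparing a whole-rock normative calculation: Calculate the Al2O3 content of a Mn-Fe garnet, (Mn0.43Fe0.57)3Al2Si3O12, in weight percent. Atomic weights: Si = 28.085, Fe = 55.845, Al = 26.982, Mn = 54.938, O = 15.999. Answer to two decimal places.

20.53 wt%

M((Mn0.43Fe0.57)3Al2Si3O12) = 496.572 g/mol; M(Al2O3) = 101.961 g/mol.
Moles Al2O3 per formula unit = 2 Al ÷ 2 = 1.0000.
Al2O3 fraction = (1.0000 × 101.961) / 496.572 = 101.961/496.572 = 0.2053.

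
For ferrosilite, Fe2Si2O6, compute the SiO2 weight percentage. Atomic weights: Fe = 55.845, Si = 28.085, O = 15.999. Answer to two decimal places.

45.54 wt%

Molar mass of Fe2Si2O6 = 2*55.845 + 2*28.085 + 6*15.999 = 263.854 g/mol.
Each formula unit contains 2 Si, equivalent to 2/1 = 2.0000 mol SiO2.
M(SiO2) = 1×28.085 + 2×15.999 = 60.083 g/mol.
Mass of SiO2 per formula unit = 2.0000 × 60.083 = 120.166 g.
SiO2 wt% = 120.166 / 263.854 × 100 = 45.54%.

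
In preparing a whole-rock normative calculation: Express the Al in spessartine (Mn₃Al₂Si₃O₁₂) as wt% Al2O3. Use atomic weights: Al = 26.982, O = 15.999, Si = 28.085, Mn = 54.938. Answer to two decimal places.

20.60 wt%

Formula mass = 495.021 g/mol.
2 Al → 1.0000 mol Al2O3 per formula unit; M(Al2O3) = 101.961, so Al2O3 mass = 101.961 g.
101.961/495.021 × 100 = 20.60 wt%.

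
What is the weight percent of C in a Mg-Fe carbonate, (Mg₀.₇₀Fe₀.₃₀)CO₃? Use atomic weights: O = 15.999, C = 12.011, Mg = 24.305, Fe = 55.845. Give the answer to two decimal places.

12.81 wt%

M((Mg₀.₇₀Fe₀.₃₀)CO₃) = 93.775 g/mol.
C contributes 1 × 12.011 = 12.011 g per mole.
12.011/93.775 = 0.1281 → 12.81%.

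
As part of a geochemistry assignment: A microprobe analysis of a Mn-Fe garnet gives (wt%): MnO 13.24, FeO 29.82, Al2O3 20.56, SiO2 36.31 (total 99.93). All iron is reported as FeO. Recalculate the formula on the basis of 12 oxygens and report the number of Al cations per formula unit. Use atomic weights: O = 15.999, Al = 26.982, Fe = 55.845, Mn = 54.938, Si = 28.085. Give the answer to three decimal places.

13.24 wt% MnO ÷ 70.937 g/mol = 0.18664 mol, giving 0.18664 Mn and 0.18664 O.
29.82 wt% FeO ÷ 71.844 g/mol = 0.41507 mol, giving 0.41507 Fe and 0.41507 O.
20.56 wt% Al2O3 ÷ 101.961 g/mol = 0.20165 mol, giving 0.40330 Al and 0.60495 O.
36.31 wt% SiO2 ÷ 60.083 g/mol = 0.60433 mol, giving 0.60433 Si and 1.20866 O.
Oxygen sums to 2.41532; scaling by 12/2.41532 = 4.96829 puts the formula on 12 O.
Al: 0.40330 × 4.96829 = 2.004 atoms per formula unit.

2.004 Al apfu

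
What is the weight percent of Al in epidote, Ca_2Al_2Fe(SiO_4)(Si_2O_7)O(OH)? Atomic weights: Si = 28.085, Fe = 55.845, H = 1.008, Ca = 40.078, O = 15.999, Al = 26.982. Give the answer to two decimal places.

Formula mass = 2*40.078 + 2*26.982 + 1*55.845 + 3*28.085 + 13*15.999 + 1*1.008 = 483.215 g/mol, of which 53.964 g is Al.
So Al makes up 53.964/483.215 = 0.1117 of the mass, i.e. 11.17%.

11.17 weight percent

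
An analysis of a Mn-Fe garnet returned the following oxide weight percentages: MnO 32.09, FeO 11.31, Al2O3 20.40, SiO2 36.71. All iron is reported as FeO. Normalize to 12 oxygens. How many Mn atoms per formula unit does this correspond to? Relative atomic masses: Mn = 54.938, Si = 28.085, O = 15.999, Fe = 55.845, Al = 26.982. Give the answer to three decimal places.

2.232 Mn apfu

MnO (M=70.937): mol = 0.45237; Mn = 0.45237, O = 0.45237.
FeO (M=71.844): mol = 0.15742; Fe = 0.15742, O = 0.15742.
Al2O3 (M=101.961): mol = 0.20008; Al = 0.40016, O = 0.60024.
SiO2 (M=60.083): mol = 0.61099; Si = 0.61099, O = 1.22198.
ΣO = 2.43201; factor = 12/ΣO = 4.93419.
Mn apfu = 0.45237 × 4.93419 = 2.232.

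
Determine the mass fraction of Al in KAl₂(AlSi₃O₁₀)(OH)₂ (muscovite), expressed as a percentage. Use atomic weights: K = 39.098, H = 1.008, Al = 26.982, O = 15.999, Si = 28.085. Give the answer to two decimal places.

20.32 wt%

Formula mass = 1·39.098 + 3·26.982 + 3·28.085 + 12·15.999 + 2·1.008 = 398.303 g/mol, of which 80.946 g is Al.
So Al makes up 80.946/398.303 = 0.2032 of the mass, i.e. 20.32%.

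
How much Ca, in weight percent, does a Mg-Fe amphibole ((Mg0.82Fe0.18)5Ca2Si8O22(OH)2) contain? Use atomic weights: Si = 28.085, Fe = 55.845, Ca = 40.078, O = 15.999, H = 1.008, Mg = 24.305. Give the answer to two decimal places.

9.53 weight percent

M((Mg0.82Fe0.18)5Ca2Si8O22(OH)2) = 840.739 g/mol.
Ca contributes 2 × 40.078 = 80.156 g per mole.
80.156/840.739 = 0.0953 → 9.53%.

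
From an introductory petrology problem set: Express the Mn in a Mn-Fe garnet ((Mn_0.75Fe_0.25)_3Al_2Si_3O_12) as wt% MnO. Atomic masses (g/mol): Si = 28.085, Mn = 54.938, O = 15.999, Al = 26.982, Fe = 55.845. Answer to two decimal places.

Formula mass = 495.701 g/mol.
2.25 Mn → 2.2500 mol MnO per formula unit; M(MnO) = 70.937, so MnO mass = 159.608 g.
159.608/495.701 × 100 = 32.20 wt%.

32.20 wt%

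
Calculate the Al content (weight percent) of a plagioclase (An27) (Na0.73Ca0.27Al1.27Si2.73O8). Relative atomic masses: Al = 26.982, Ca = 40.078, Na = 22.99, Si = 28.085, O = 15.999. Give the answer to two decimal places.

Formula mass = 0.73*22.99 + 0.27*40.078 + 1.27*26.982 + 2.73*28.085 + 8*15.999 = 266.535 g/mol, of which 34.267 g is Al.
So Al makes up 34.267/266.535 = 0.1286 of the mass, i.e. 12.86%.

12.86 weight percent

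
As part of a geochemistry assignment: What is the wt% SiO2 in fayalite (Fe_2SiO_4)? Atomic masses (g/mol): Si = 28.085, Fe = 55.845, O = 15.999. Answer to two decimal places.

Formula mass = 203.771 g/mol.
1 Si → 1.0000 mol SiO2 per formula unit; M(SiO2) = 60.083, so SiO2 mass = 60.083 g.
60.083/203.771 × 100 = 29.49 wt%.

29.49 wt%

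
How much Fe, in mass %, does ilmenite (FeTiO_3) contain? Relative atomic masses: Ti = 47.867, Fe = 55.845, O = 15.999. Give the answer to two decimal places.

36.81 mass %

M(FeTiO_3) = 151.709 g/mol.
Fe contributes 1 × 55.845 = 55.845 g per mole.
55.845/151.709 = 0.3681 → 36.81%.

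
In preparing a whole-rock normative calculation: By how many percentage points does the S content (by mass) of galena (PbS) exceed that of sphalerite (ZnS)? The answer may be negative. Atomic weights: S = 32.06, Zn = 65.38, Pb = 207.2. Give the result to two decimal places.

M(PbS) = 239.260 g/mol, so wt% S = 32.060/239.260 × 100 = 13.40%.
M(ZnS) = 97.440 g/mol, so wt% S = 32.060/97.440 × 100 = 32.90%.
13.40 − 32.90 = -19.50 pp.

-19.50 percentage points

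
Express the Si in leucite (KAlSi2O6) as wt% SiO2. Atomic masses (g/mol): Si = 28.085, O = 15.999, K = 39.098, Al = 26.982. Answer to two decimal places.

Formula mass = 218.244 g/mol.
2 Si → 2.0000 mol SiO2 per formula unit; M(SiO2) = 60.083, so SiO2 mass = 120.166 g.
120.166/218.244 × 100 = 55.06 wt%.

55.06 wt%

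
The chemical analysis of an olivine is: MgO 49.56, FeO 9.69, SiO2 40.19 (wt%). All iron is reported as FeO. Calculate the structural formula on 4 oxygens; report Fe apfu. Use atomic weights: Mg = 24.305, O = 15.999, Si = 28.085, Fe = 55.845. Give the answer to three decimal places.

0.200 Fe apfu

MgO: 49.56/40.304 = 1.22965 mol → 1.22965 mol Mg, 1.22965 mol O.
FeO: 9.69/71.844 = 0.13488 mol → 0.13488 mol Fe, 0.13488 mol O.
SiO2: 40.19/60.083 = 0.66891 mol → 0.66891 mol Si, 1.33782 mol O.
Total oxygen = 2.70235 mol. Normalization factor = 4/2.70235 = 1.48019.
Fe per 4 O = 0.13488 × 1.48019 = 0.200.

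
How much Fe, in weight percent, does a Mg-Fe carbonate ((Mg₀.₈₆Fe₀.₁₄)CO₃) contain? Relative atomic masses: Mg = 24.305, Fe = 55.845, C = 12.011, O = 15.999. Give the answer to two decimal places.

M((Mg₀.₈₆Fe₀.₁₄)CO₃) = 88.729 g/mol.
Fe contributes 0.14 × 55.845 = 7.818 g per mole.
7.818/88.729 = 0.0881 → 8.81%.

8.81 weight percent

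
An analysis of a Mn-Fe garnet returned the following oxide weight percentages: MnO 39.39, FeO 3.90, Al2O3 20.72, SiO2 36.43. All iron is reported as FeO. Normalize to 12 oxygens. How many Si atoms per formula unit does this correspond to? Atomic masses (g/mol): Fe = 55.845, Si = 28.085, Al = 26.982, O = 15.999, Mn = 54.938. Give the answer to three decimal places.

2.992 Si apfu

MnO: 39.39/70.937 = 0.55528 mol → 0.55528 mol Mn, 0.55528 mol O.
FeO: 3.90/71.844 = 0.05428 mol → 0.05428 mol Fe, 0.05428 mol O.
Al2O3: 20.72/101.961 = 0.20321 mol → 0.40642 mol Al, 0.60963 mol O.
SiO2: 36.43/60.083 = 0.60633 mol → 0.60633 mol Si, 1.21266 mol O.
Total oxygen = 2.43185 mol. Normalization factor = 12/2.43185 = 4.93451.
Si per 12 O = 0.60633 × 4.93451 = 2.992.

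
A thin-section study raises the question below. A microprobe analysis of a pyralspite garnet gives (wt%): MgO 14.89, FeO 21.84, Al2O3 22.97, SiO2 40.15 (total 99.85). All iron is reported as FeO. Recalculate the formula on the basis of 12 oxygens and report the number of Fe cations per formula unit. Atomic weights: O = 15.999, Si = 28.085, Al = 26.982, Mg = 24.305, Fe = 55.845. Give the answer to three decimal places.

1.358 Fe apfu

MgO: 14.89/40.304 = 0.36944 mol → 0.36944 mol Mg, 0.36944 mol O.
FeO: 21.84/71.844 = 0.30399 mol → 0.30399 mol Fe, 0.30399 mol O.
Al2O3: 22.97/101.961 = 0.22528 mol → 0.45056 mol Al, 0.67584 mol O.
SiO2: 40.15/60.083 = 0.66824 mol → 0.66824 mol Si, 1.33648 mol O.
Total oxygen = 2.68575 mol. Normalization factor = 12/2.68575 = 4.46803.
Fe per 12 O = 0.30399 × 4.46803 = 1.358.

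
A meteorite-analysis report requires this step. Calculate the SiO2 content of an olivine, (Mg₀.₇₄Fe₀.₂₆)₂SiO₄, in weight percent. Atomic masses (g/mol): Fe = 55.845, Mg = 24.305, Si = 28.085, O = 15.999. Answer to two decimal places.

Formula mass = 157.092 g/mol.
1 Si → 1.0000 mol SiO2 per formula unit; M(SiO2) = 60.083, so SiO2 mass = 60.083 g.
60.083/157.092 × 100 = 38.25 wt%.

38.25 wt%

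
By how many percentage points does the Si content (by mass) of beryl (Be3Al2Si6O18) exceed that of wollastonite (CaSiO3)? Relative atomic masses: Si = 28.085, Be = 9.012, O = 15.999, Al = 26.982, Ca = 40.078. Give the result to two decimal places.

7.17 percentage points

M(Be3Al2Si6O18) = 537.492 g/mol, so wt% Si = 168.510/537.492 × 100 = 31.35%.
M(CaSiO3) = 116.160 g/mol, so wt% Si = 28.085/116.160 × 100 = 24.18%.
31.35 − 24.18 = 7.17 pp.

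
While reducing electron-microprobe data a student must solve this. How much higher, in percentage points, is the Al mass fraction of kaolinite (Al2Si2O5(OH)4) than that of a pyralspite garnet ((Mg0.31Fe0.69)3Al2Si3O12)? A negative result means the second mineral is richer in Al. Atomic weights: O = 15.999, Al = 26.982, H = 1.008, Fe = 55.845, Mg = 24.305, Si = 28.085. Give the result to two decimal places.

M(Al2Si2O5(OH)4) = 258.157 g/mol, so wt% Al = 53.964/258.157 × 100 = 20.90%.
M((Mg0.31Fe0.69)3Al2Si3O12) = 468.410 g/mol, so wt% Al = 53.964/468.410 × 100 = 11.52%.
20.90 − 11.52 = 9.38 pp.

9.38 percentage points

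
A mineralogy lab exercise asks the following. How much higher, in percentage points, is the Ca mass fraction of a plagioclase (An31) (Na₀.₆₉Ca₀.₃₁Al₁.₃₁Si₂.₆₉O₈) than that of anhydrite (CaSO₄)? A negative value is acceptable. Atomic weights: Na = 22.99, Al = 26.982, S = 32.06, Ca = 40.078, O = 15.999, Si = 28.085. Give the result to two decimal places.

-24.79 percentage points

First mineral: 12.424 g Ca in 267.174 g formula = 4.65 wt% Ca.
Second mineral: 40.078 g Ca in 136.134 g formula = 29.44 wt% Ca.
4.65% − 29.44% gives a difference of -24.79 percentage points.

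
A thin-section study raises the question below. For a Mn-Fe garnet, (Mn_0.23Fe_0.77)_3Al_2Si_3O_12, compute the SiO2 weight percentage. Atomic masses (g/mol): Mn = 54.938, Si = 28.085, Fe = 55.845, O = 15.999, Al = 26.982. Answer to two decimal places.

36.26 wt%

Formula mass = 497.116 g/mol.
3 Si → 3.0000 mol SiO2 per formula unit; M(SiO2) = 60.083, so SiO2 mass = 180.249 g.
180.249/497.116 × 100 = 36.26 wt%.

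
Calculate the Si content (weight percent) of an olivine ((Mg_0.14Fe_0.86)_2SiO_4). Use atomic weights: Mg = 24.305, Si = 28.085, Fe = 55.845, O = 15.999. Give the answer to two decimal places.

14.41 weight percent

Formula mass = 0.28·24.305 + 1.72·55.845 + 1·28.085 + 4·15.999 = 194.940 g/mol, of which 28.085 g is Si.
So Si makes up 28.085/194.940 = 0.1441 of the mass, i.e. 14.41%.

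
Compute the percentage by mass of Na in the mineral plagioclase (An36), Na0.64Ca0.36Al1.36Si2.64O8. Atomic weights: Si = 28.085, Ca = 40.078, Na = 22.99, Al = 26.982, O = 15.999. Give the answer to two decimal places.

5.49 weight percent

M(Na0.64Ca0.36Al1.36Si2.64O8) = 267.974 g/mol.
Na contributes 0.64 × 22.99 = 14.714 g per mole.
14.714/267.974 = 0.0549 → 5.49%.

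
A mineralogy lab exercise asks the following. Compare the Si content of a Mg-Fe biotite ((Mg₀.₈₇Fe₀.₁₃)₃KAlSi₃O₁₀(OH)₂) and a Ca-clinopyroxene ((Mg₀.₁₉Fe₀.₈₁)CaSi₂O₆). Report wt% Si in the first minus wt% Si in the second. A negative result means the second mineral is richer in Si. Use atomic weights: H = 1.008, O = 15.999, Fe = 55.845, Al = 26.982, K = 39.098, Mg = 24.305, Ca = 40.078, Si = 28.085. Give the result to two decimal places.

Si in (Mg₀.₈₇Fe₀.₁₃)₃KAlSi₃O₁₀(OH)₂: molar mass 429.555 g/mol; 3×28.085 = 84.255 g → 19.61 wt%.
Si in (Mg₀.₁₉Fe₀.₈₁)CaSi₂O₆: molar mass 242.094 g/mol; 2×28.085 = 56.170 g → 23.20 wt%.
Difference = 19.61 − 23.20 = -3.59 percentage points.

-3.59 percentage points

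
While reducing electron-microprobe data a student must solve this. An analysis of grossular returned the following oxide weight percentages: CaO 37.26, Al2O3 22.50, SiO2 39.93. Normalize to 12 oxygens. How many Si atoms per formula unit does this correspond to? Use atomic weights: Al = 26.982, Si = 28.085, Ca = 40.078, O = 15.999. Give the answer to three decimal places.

3.003 Si apfu

CaO (M=56.077): mol = 0.66444; Ca = 0.66444, O = 0.66444.
Al2O3 (M=101.961): mol = 0.22067; Al = 0.44134, O = 0.66201.
SiO2 (M=60.083): mol = 0.66458; Si = 0.66458, O = 1.32916.
ΣO = 2.65561; factor = 12/ΣO = 4.51874.
Si apfu = 0.66458 × 4.51874 = 3.003.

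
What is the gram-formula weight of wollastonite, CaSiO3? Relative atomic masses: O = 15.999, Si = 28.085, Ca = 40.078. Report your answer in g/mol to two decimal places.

116.16 g/mol

The formula mass is the sum 1*40.078 + 1*28.085 + 3*15.999.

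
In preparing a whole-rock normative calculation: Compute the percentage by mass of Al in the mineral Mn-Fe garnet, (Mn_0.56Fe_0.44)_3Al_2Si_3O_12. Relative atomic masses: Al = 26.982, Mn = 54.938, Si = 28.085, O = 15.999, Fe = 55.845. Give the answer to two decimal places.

Molar mass of (Mn_0.56Fe_0.44)_3Al_2Si_3O_12: 1.68×54.938 + 1.32×55.845 + 2×26.982 + 3×28.085 + 12×15.999 = 496.218 g/mol.
Mass of Al per formula unit: 2 × 26.982 = 53.964 g.
Weight fraction Al = 53.964 / 496.218 = 0.1088.

10.88 weight percent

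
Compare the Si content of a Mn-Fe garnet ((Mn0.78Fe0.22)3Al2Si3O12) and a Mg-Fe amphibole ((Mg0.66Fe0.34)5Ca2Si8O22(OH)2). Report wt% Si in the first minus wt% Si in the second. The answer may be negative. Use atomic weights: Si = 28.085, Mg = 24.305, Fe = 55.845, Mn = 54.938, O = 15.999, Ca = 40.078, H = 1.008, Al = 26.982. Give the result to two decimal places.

-8.95 percentage points

Si in (Mn0.78Fe0.22)3Al2Si3O12: molar mass 495.620 g/mol; 3×28.085 = 84.255 g → 17.00 wt%.
Si in (Mg0.66Fe0.34)5Ca2Si8O22(OH)2: molar mass 865.971 g/mol; 8×28.085 = 224.680 g → 25.95 wt%.
Difference = 17.00 − 25.95 = -8.95 percentage points.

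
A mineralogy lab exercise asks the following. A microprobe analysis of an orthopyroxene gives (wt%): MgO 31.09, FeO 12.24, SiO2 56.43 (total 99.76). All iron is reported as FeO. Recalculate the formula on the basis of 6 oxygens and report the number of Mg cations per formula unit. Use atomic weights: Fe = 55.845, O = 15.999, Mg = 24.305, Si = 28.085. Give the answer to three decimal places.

1.641 Mg apfu

MgO (M=40.304): mol = 0.77139; Mg = 0.77139, O = 0.77139.
FeO (M=71.844): mol = 0.17037; Fe = 0.17037, O = 0.17037.
SiO2 (M=60.083): mol = 0.93920; Si = 0.93920, O = 1.87840.
ΣO = 2.82016; factor = 6/ΣO = 2.12754.
Mg apfu = 0.77139 × 2.12754 = 1.641.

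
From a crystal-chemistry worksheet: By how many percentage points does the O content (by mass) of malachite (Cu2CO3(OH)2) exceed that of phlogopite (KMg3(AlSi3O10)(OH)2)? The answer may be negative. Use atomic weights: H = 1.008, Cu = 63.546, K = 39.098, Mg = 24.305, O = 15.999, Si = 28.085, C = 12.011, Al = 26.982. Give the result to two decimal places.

O in Cu2CO3(OH)2: molar mass 221.114 g/mol; 5×15.999 = 79.995 g → 36.18 wt%.
O in KMg3(AlSi3O10)(OH)2: molar mass 417.254 g/mol; 12×15.999 = 191.988 g → 46.01 wt%.
Difference = 36.18 − 46.01 = -9.83 percentage points.

-9.83 percentage points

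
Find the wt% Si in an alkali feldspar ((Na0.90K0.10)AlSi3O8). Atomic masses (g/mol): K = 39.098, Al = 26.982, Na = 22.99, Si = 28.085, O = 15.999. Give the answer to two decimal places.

31.94 mass %

Formula mass = 0.90·22.99 + 0.10·39.098 + 1·26.982 + 3·28.085 + 8·15.999 = 263.830 g/mol, of which 84.255 g is Si.
So Si makes up 84.255/263.830 = 0.3194 of the mass, i.e. 31.94%.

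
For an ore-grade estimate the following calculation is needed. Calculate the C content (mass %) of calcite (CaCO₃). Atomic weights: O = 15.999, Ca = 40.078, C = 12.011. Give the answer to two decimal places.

Formula mass = 1·40.078 + 1·12.011 + 3·15.999 = 100.086 g/mol, of which 12.011 g is C.
So C makes up 12.011/100.086 = 0.1200 of the mass, i.e. 12.00%.

12.00 mass %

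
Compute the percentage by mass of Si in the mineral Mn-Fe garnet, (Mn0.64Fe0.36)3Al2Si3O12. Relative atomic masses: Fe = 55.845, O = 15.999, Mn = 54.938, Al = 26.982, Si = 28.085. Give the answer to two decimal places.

Molar mass of (Mn0.64Fe0.36)3Al2Si3O12: 1.92·54.938 + 1.08·55.845 + 2·26.982 + 3·28.085 + 12·15.999 = 496.001 g/mol.
Mass of Si per formula unit: 3 × 28.085 = 84.255 g.
Weight fraction Si = 84.255 / 496.001 = 0.1699.

16.99 wt%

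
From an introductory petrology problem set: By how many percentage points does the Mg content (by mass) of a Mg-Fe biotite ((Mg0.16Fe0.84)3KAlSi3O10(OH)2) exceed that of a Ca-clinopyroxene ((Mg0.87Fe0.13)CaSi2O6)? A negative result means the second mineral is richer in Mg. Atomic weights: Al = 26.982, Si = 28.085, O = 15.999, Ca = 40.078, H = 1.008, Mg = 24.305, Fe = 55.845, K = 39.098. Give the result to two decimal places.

-7.23 percentage points

Mg in (Mg0.16Fe0.84)3KAlSi3O10(OH)2: molar mass 496.735 g/mol; 0.48×24.305 = 11.666 g → 2.35 wt%.
Mg in (Mg0.87Fe0.13)CaSi2O6: molar mass 220.647 g/mol; 0.87×24.305 = 21.145 g → 9.58 wt%.
Difference = 2.35 − 9.58 = -7.23 percentage points.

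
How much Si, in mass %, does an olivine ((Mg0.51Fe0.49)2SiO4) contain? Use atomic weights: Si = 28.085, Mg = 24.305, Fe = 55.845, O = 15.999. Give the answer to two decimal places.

Formula mass = 1.02·24.305 + 0.98·55.845 + 1·28.085 + 4·15.999 = 171.600 g/mol, of which 28.085 g is Si.
So Si makes up 28.085/171.600 = 0.1637 of the mass, i.e. 16.37%.

16.37 mass %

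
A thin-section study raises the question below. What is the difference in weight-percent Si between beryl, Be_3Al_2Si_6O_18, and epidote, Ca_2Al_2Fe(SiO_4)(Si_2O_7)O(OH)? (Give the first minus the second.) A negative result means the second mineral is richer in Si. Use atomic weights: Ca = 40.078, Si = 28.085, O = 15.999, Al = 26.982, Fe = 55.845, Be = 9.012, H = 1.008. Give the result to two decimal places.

13.91 percentage points

M(Be_3Al_2Si_6O_18) = 537.492 g/mol, so wt% Si = 168.510/537.492 × 100 = 31.35%.
M(Ca_2Al_2Fe(SiO_4)(Si_2O_7)O(OH)) = 483.215 g/mol, so wt% Si = 84.255/483.215 × 100 = 17.44%.
31.35 − 17.44 = 13.91 pp.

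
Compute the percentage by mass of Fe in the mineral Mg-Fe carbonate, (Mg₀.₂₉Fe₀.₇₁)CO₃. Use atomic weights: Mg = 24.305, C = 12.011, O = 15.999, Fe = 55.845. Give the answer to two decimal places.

M((Mg₀.₂₉Fe₀.₇₁)CO₃) = 106.706 g/mol.
Fe contributes 0.71 × 55.845 = 39.650 g per mole.
39.650/106.706 = 0.3716 → 37.16%.

37.16 mass %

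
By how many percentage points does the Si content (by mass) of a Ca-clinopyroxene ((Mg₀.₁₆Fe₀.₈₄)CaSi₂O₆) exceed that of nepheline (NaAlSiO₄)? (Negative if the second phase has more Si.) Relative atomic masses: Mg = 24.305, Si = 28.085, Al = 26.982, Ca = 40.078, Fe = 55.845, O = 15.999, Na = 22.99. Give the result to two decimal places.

3.34 percentage points

M((Mg₀.₁₆Fe₀.₈₄)CaSi₂O₆) = 243.041 g/mol, so wt% Si = 56.170/243.041 × 100 = 23.11%.
M(NaAlSiO₄) = 142.053 g/mol, so wt% Si = 28.085/142.053 × 100 = 19.77%.
23.11 − 19.77 = 3.34 pp.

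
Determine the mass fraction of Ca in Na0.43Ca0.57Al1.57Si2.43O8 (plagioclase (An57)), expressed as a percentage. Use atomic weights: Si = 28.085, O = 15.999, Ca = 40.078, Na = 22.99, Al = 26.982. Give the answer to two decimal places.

Formula mass = 0.43×22.99 + 0.57×40.078 + 1.57×26.982 + 2.43×28.085 + 8×15.999 = 271.330 g/mol, of which 22.844 g is Ca.
So Ca makes up 22.844/271.330 = 0.0842 of the mass, i.e. 8.42%.

8.42 weight percent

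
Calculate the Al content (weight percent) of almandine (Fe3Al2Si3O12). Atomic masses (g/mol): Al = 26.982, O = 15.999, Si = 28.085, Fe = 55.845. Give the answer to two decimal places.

M(Fe3Al2Si3O12) = 497.742 g/mol.
Al contributes 2 × 26.982 = 53.964 g per mole.
53.964/497.742 = 0.1084 → 10.84%.

10.84 weight percent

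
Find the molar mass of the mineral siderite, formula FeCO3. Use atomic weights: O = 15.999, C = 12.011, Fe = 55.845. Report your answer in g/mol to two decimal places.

115.85 g/mol

Fe: 1 × 55.845 = 55.8450
C: 1 × 12.011 = 12.0110
O: 3 × 15.999 = 47.9970
Summing the contributions gives the formula mass.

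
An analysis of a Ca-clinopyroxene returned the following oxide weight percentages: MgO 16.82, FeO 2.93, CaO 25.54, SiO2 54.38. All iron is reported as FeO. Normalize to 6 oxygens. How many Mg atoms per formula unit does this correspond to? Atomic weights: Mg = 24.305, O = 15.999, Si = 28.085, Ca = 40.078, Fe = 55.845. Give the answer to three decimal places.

0.919 Mg apfu

MgO: 16.82/40.304 = 0.41733 mol → 0.41733 mol Mg, 0.41733 mol O.
FeO: 2.93/71.844 = 0.04078 mol → 0.04078 mol Fe, 0.04078 mol O.
CaO: 25.54/56.077 = 0.45545 mol → 0.45545 mol Ca, 0.45545 mol O.
SiO2: 54.38/60.083 = 0.90508 mol → 0.90508 mol Si, 1.81016 mol O.
Total oxygen = 2.72372 mol. Normalization factor = 6/2.72372 = 2.20287.
Mg per 6 O = 0.41733 × 2.20287 = 0.919.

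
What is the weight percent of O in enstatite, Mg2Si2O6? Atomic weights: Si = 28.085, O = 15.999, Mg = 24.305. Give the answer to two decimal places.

47.81 mass %

M(Mg2Si2O6) = 200.774 g/mol.
O contributes 6 × 15.999 = 95.994 g per mole.
95.994/200.774 = 0.4781 → 47.81%.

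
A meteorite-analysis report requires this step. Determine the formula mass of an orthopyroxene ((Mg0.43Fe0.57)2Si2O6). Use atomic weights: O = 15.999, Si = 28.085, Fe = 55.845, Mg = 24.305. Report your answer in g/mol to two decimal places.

Mg: 0.86 × 24.305 = 20.9023
Fe: 1.14 × 55.845 = 63.6633
Si: 2 × 28.085 = 56.1700
O: 6 × 15.999 = 95.9940
Summing the contributions gives the formula mass.

236.73 g/mol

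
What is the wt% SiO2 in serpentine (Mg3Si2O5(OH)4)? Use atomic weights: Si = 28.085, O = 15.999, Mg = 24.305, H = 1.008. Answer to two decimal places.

43.36 wt%

Molar mass of Mg3Si2O5(OH)4 = 3*24.305 + 2*28.085 + 9*15.999 + 4*1.008 = 277.108 g/mol.
Each formula unit contains 2 Si, equivalent to 2/1 = 2.0000 mol SiO2.
M(SiO2) = 1×28.085 + 2×15.999 = 60.083 g/mol.
Mass of SiO2 per formula unit = 2.0000 × 60.083 = 120.166 g.
SiO2 wt% = 120.166 / 277.108 × 100 = 43.36%.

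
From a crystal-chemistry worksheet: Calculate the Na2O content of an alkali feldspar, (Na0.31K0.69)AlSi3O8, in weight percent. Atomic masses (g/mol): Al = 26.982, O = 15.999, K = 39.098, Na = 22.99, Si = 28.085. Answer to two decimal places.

Formula mass = 273.334 g/mol.
0.31 Na → 0.1550 mol Na2O per formula unit; M(Na2O) = 61.979, so Na2O mass = 9.607 g.
9.607/273.334 × 100 = 3.51 wt%.

3.51 wt%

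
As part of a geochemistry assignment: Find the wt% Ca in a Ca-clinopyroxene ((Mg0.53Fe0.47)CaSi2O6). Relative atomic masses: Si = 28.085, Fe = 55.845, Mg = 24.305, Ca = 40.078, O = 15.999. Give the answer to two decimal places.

17.32 weight percent

M((Mg0.53Fe0.47)CaSi2O6) = 231.371 g/mol.
Ca contributes 1 × 40.078 = 40.078 g per mole.
40.078/231.371 = 0.1732 → 17.32%.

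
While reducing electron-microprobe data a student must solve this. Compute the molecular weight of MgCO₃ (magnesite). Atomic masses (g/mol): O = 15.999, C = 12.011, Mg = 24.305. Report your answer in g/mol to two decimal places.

84.31 g/mol

Mg: 1 × 24.305 = 24.3050
C: 1 × 12.011 = 12.0110
O: 3 × 15.999 = 47.9970
Summing the contributions gives the formula mass.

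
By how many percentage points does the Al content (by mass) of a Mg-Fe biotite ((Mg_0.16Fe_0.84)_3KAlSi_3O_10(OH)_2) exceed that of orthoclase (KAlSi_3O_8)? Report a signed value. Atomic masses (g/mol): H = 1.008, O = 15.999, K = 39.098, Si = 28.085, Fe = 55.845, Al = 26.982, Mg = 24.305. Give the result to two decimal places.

-4.26 percentage points

First mineral: 26.982 g Al in 496.735 g formula = 5.43 wt% Al.
Second mineral: 26.982 g Al in 278.327 g formula = 9.69 wt% Al.
5.43% − 9.69% gives a difference of -4.26 percentage points.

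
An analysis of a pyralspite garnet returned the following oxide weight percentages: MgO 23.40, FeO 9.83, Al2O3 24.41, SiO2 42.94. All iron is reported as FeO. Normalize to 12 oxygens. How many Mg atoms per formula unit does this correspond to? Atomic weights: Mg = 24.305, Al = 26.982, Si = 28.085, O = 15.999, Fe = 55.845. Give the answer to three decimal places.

MgO: 23.40/40.304 = 0.58059 mol → 0.58059 mol Mg, 0.58059 mol O.
FeO: 9.83/71.844 = 0.13682 mol → 0.13682 mol Fe, 0.13682 mol O.
Al2O3: 24.41/101.961 = 0.23941 mol → 0.47882 mol Al, 0.71823 mol O.
SiO2: 42.94/60.083 = 0.71468 mol → 0.71468 mol Si, 1.42936 mol O.
Total oxygen = 2.86500 mol. Normalization factor = 12/2.86500 = 4.18848.
Mg per 12 O = 0.58059 × 4.18848 = 2.432.

2.432 Mg apfu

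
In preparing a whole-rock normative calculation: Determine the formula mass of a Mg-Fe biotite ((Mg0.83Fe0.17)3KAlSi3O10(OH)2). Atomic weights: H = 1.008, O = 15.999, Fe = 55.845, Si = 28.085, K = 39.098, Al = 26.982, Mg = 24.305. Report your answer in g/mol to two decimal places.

The formula mass is the sum 2.49(24.305) + 0.51(55.845) + 1(39.098) + 1(26.982) + 3(28.085) + 12(15.999) + 2(1.008).

433.34 g/mol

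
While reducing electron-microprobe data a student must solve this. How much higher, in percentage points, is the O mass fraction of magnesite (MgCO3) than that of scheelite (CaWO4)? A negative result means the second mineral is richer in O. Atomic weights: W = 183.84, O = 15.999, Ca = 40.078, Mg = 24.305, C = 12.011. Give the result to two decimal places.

34.70 percentage points

M(MgCO3) = 84.313 g/mol, so wt% O = 47.997/84.313 × 100 = 56.93%.
M(CaWO4) = 287.914 g/mol, so wt% O = 63.996/287.914 × 100 = 22.23%.
56.93 − 22.23 = 34.70 pp.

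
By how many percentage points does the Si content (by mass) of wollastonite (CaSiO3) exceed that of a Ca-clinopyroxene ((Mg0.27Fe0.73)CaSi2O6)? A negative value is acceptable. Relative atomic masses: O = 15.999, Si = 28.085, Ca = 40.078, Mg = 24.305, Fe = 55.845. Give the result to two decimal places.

0.73 percentage points

Si in CaSiO3: molar mass 116.160 g/mol; 1×28.085 = 28.085 g → 24.18 wt%.
Si in (Mg0.27Fe0.73)CaSi2O6: molar mass 239.571 g/mol; 2×28.085 = 56.170 g → 23.45 wt%.
Difference = 24.18 − 23.45 = 0.73 percentage points.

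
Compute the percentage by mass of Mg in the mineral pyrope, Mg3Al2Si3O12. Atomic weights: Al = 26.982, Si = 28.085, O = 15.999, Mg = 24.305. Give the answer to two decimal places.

Formula mass = 3*24.305 + 2*26.982 + 3*28.085 + 12*15.999 = 403.122 g/mol, of which 72.915 g is Mg.
So Mg makes up 72.915/403.122 = 0.1809 of the mass, i.e. 18.09%.

18.09 wt%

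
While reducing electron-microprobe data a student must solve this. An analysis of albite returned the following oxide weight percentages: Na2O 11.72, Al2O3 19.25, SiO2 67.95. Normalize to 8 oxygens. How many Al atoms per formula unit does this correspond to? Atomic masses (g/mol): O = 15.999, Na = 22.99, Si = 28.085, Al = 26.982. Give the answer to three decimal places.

1.001 Al apfu

11.72 wt% Na2O ÷ 61.979 g/mol = 0.18910 mol, giving 0.37820 Na and 0.18910 O.
19.25 wt% Al2O3 ÷ 101.961 g/mol = 0.18880 mol, giving 0.37760 Al and 0.56640 O.
67.95 wt% SiO2 ÷ 60.083 g/mol = 1.13094 mol, giving 1.13094 Si and 2.26188 O.
Oxygen sums to 3.01738; scaling by 8/3.01738 = 2.65131 puts the formula on 8 O.
Al: 0.37760 × 2.65131 = 1.001 atoms per formula unit.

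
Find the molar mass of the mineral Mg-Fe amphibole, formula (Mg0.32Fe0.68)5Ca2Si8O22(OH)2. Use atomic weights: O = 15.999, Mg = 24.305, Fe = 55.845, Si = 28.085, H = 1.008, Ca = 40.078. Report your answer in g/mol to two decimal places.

919.59 g/mol

Mg: 1.60 × 24.305 = 38.8880
Fe: 3.40 × 55.845 = 189.8730
Ca: 2 × 40.078 = 80.1560
Si: 8 × 28.085 = 224.6800
O: 24 × 15.999 = 383.9760
H: 2 × 1.008 = 2.0160
Summing the contributions gives the formula mass.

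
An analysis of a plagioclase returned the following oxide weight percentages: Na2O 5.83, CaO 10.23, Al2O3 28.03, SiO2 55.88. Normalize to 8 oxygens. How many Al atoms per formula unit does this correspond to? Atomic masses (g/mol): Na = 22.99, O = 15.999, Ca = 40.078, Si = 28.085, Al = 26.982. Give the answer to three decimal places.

Na2O (M=61.979): mol = 0.09406; Na = 0.18812, O = 0.09406.
CaO (M=56.077): mol = 0.18243; Ca = 0.18243, O = 0.18243.
Al2O3 (M=101.961): mol = 0.27491; Al = 0.54982, O = 0.82473.
SiO2 (M=60.083): mol = 0.93005; Si = 0.93005, O = 1.86010.
ΣO = 2.96132; factor = 8/ΣO = 2.70150.
Al apfu = 0.54982 × 2.70150 = 1.485.

1.485 Al apfu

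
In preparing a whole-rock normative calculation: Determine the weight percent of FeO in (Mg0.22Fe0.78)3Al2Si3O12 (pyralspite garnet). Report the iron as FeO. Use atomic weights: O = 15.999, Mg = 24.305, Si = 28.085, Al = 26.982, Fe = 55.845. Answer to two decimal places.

Molar mass of (Mg0.22Fe0.78)3Al2Si3O12 = 0.66×24.305 + 2.34×55.845 + 2×26.982 + 3×28.085 + 12×15.999 = 476.926 g/mol.
Each formula unit contains 2.34 Fe, equivalent to 2.34/1 = 2.3400 mol FeO.
M(FeO) = 1×55.845 + 1×15.999 = 71.844 g/mol.
Mass of FeO per formula unit = 2.3400 × 71.844 = 168.115 g.
FeO wt% = 168.115 / 476.926 × 100 = 35.25%.

35.25 wt%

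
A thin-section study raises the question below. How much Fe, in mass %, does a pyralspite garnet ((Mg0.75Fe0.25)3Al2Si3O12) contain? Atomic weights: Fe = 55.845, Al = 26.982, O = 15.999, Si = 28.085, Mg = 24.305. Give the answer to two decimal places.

Molar mass of (Mg0.75Fe0.25)3Al2Si3O12: 2.25×24.305 + 0.75×55.845 + 2×26.982 + 3×28.085 + 12×15.999 = 426.777 g/mol.
Mass of Fe per formula unit: 0.75 × 55.845 = 41.884 g.
Weight fraction Fe = 41.884 / 426.777 = 0.0981.

9.81 mass %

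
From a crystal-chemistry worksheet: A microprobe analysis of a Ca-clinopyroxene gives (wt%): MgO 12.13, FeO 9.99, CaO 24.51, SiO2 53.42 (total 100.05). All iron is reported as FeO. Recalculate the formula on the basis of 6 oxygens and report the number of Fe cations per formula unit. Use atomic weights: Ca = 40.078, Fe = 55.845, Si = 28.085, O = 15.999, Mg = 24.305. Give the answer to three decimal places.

0.314 Fe apfu

12.13 wt% MgO ÷ 40.304 g/mol = 0.30096 mol, giving 0.30096 Mg and 0.30096 O.
9.99 wt% FeO ÷ 71.844 g/mol = 0.13905 mol, giving 0.13905 Fe and 0.13905 O.
24.51 wt% CaO ÷ 56.077 g/mol = 0.43708 mol, giving 0.43708 Ca and 0.43708 O.
53.42 wt% SiO2 ÷ 60.083 g/mol = 0.88910 mol, giving 0.88910 Si and 1.77820 O.
Oxygen sums to 2.65529; scaling by 6/2.65529 = 2.25964 puts the formula on 6 O.
Fe: 0.13905 × 2.25964 = 0.314 atoms per formula unit.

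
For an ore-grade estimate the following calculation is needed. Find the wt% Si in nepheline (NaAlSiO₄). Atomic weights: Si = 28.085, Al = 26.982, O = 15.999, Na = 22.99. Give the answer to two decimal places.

M(NaAlSiO₄) = 142.053 g/mol.
Si contributes 1 × 28.085 = 28.085 g per mole.
28.085/142.053 = 0.1977 → 19.77%.

19.77 weight percent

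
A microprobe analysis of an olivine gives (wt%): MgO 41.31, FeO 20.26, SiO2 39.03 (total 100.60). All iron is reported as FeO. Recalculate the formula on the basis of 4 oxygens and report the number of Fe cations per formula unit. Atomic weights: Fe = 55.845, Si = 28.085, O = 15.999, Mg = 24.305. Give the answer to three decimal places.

0.433 Fe apfu

MgO: 41.31/40.304 = 1.02496 mol → 1.02496 mol Mg, 1.02496 mol O.
FeO: 20.26/71.844 = 0.28200 mol → 0.28200 mol Fe, 0.28200 mol O.
SiO2: 39.03/60.083 = 0.64960 mol → 0.64960 mol Si, 1.29920 mol O.
Total oxygen = 2.60616 mol. Normalization factor = 4/2.60616 = 1.53483.
Fe per 4 O = 0.28200 × 1.53483 = 0.433.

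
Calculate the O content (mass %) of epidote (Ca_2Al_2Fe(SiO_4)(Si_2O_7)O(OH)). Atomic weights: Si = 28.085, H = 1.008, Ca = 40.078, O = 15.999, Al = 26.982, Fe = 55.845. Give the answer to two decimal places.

M(Ca_2Al_2Fe(SiO_4)(Si_2O_7)O(OH)) = 483.215 g/mol.
O contributes 13 × 15.999 = 207.987 g per mole.
207.987/483.215 = 0.4304 → 43.04%.

43.04 mass %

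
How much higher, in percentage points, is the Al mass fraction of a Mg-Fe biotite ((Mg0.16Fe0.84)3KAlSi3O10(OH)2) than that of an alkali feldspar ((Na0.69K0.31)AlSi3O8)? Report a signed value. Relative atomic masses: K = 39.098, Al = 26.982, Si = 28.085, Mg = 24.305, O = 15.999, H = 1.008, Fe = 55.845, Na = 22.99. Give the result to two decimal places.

-4.67 percentage points

First mineral: 26.982 g Al in 496.735 g formula = 5.43 wt% Al.
Second mineral: 26.982 g Al in 267.212 g formula = 10.10 wt% Al.
5.43% − 10.10% gives a difference of -4.67 percentage points.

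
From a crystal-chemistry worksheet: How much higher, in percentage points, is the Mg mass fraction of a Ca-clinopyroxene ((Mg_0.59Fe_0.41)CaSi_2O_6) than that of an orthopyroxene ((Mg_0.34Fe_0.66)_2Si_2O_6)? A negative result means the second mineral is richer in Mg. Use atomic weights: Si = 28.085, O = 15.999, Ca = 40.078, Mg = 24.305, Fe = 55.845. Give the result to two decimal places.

First mineral: 14.340 g Mg in 229.478 g formula = 6.25 wt% Mg.
Second mineral: 16.527 g Mg in 242.407 g formula = 6.82 wt% Mg.
6.25% − 6.82% gives a difference of -0.57 percentage points.

-0.57 percentage points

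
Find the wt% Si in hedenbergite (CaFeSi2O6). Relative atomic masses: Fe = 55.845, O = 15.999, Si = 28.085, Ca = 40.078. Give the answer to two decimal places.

22.64 weight percent

M(CaFeSi2O6) = 248.087 g/mol.
Si contributes 2 × 28.085 = 56.170 g per mole.
56.170/248.087 = 0.2264 → 22.64%.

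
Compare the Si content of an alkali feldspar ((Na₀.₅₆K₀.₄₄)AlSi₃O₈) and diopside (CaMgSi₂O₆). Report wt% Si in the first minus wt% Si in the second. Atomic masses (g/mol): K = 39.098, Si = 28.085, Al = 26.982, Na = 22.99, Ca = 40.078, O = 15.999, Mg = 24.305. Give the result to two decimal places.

5.35 percentage points

Si in (Na₀.₅₆K₀.₄₄)AlSi₃O₈: molar mass 269.307 g/mol; 3×28.085 = 84.255 g → 31.29 wt%.
Si in CaMgSi₂O₆: molar mass 216.547 g/mol; 2×28.085 = 56.170 g → 25.94 wt%.
Difference = 31.29 − 25.94 = 5.35 percentage points.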